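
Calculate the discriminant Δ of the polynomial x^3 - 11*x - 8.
Δ = 3596

For a depressed cubic x^3 + p x + q the discriminant is Δ = -4 p^3 - 27 q^2 = -4*(-11)^3 - 27*(-8)^2 = 5324 - 1728 = 3596.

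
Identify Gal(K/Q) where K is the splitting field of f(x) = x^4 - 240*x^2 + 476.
Gal(K/Q) = V_4 (Klein four-group, Z/2Z × Z/2Z)

f factors as (x^2 - 238)(x^2 - 2), so the splitting field is K = Q(sqrt(238), sqrt(2)). The elements 238, 2, 476 are all non-squares in Q, so sqrt(238) and sqrt(2) generate independent quadratic extensions. Thus [K:Q] = 4 and Gal(K/Q) is generated by the two order-2 automorphisms sqrt(238) ↦ -sqrt(238) and sqrt(2) ↦ -sqrt(2), giving V_4.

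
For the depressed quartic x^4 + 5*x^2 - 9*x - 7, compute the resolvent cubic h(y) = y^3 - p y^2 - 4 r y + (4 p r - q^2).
h(y) = y^3 - 5*y^2 + 28*y - 221

Identify coefficients: p = 5, q = -9, r = -7.
Plug into h(y) = y^3 - p y^2 - 4 r y + (4 p r - q^2):
  h(y) = y^3 - (5) y^2 - 4*(-7) y + (4*(5)*(-7) - (-9)^2)
       = y^3 + (-5) y^2 + (28) y + (-221).
Simplifying: h(y) = y^3 - 5*y^2 + 28*y - 221.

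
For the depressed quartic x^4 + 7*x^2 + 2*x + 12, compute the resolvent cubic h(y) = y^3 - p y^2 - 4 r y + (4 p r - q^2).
h(y) = y^3 - 7*y^2 - 48*y + 332

Identify coefficients: p = 7, q = 2, r = 12.
Plug into h(y) = y^3 - p y^2 - 4 r y + (4 p r - q^2):
  h(y) = y^3 - (7) y^2 - 4*(12) y + (4*(7)*(12) - (2)^2)
       = y^3 + (-7) y^2 + (-48) y + (332).
Simplifying: h(y) = y^3 - 7*y^2 - 48*y + 332.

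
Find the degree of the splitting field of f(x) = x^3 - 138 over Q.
[K:Q] = 6

x^3 - 138 has one real root r = 138^(1/3) and two complex roots r*zeta_3, r*zeta_3^2 where zeta_3 = e^(2*pi*i/3). The splitting field is Q(r, zeta_3). [Q(r):Q] = 3 and [Q(zeta_3):Q] = 2 with gcd = 1, so [Q(r, zeta_3):Q] = 3 * 2 = 6.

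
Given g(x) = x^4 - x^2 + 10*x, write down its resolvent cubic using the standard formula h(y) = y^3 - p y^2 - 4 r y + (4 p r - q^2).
h(y) = y^3 + y^2 - 100

Identify coefficients: p = -1, q = 10, r = 0.
Plug into h(y) = y^3 - p y^2 - 4 r y + (4 p r - q^2):
  h(y) = y^3 - (-1) y^2 - 4*(0) y + (4*(-1)*(0) - (10)^2)
       = y^3 + (1) y^2 + (0) y + (-100).
Simplifying: h(y) = y^3 + y^2 - 100.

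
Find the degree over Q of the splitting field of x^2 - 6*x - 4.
[K:Q] = 2

The discriminant of x^2 + (-6)*x + (-4) is b^2 - 4c = 36 - (-16) = 52. Since 52 is not a perfect square in Q, the polynomial is irreducible over Q. Its two roots generate a degree-2 extension, so [K:Q] = 2.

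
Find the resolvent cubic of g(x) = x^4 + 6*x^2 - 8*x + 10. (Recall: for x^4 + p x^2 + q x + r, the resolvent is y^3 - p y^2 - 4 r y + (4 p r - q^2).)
h(y) = y^3 - 6*y^2 - 40*y + 176

Identify coefficients: p = 6, q = -8, r = 10.
Plug into h(y) = y^3 - p y^2 - 4 r y + (4 p r - q^2):
  h(y) = y^3 - (6) y^2 - 4*(10) y + (4*(6)*(10) - (-8)^2)
       = y^3 + (-6) y^2 + (-40) y + (176).
Simplifying: h(y) = y^3 - 6*y^2 - 40*y + 176.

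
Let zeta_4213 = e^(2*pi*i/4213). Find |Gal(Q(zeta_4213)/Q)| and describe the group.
|Gal(Q(zeta_4213)/Q)| = phi(4213) = 3820; group ≅ (Z/4213Z)^* ≅ Z/10Z × Z/382Z

The n-th cyclotomic polynomial Φ_4213(x) is the minimal polynomial of zeta_4213 over Q and has degree phi(4213) = 3820. So Q(zeta_4213) is a degree-3820 Galois extension with Galois group (Z/4213Z)^*. By CRT, (Z/4213Z)^* ≅ (Z/11Z)^* × (Z/383Z)^*. Each prime-power unit group is (Z/11Z)^* ≅ Z/10Z; (Z/383Z)^* ≅ Z/382Z. Hence Gal(Q(zeta_4213)/Q) ≅ Z/10Z × Z/382Z.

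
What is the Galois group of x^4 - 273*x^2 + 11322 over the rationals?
Gal(K/Q) = V_4 (Klein four-group, Z/2Z × Z/2Z)

f factors as (x^2 - 222)(x^2 - 51), so the splitting field is K = Q(sqrt(222), sqrt(51)). The elements 222, 51, 11322 are all non-squares in Q, so sqrt(222) and sqrt(51) generate independent quadratic extensions. Thus [K:Q] = 4 and Gal(K/Q) is generated by the two order-2 automorphisms sqrt(222) ↦ -sqrt(222) and sqrt(51) ↦ -sqrt(51), giving V_4.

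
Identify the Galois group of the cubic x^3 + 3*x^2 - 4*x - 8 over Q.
Gal(K/Q) = S_3 (symmetric group of order 6)

Compute the discriminant of x^3 + (3)*x^2 + (-4)*x + (-8): Δ = 1264. Since Δ is not a rational square, the Galois group is not contained in A_3; it must be the full S_3 (irreducibility of the cubic rules out anything smaller).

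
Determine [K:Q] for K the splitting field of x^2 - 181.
[K:Q] = 2

The polynomial x^2 - 181 is irreducible over Q since 181 is not a perfect square. Its splitting field is Q(sqrt(181)), which has degree 2 over Q.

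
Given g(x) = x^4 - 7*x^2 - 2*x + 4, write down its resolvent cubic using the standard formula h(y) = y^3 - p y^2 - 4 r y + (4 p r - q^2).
h(y) = y^3 + 7*y^2 - 16*y - 116

Identify coefficients: p = -7, q = -2, r = 4.
Plug into h(y) = y^3 - p y^2 - 4 r y + (4 p r - q^2):
  h(y) = y^3 - (-7) y^2 - 4*(4) y + (4*(-7)*(4) - (-2)^2)
       = y^3 + (7) y^2 + (-16) y + (-116).
Simplifying: h(y) = y^3 + 7*y^2 - 16*y - 116.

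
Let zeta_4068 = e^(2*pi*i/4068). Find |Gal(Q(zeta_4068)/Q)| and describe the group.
|Gal(Q(zeta_4068)/Q)| = phi(4068) = 1344; group ≅ (Z/4068Z)^* ≅ Z/2Z × Z/6Z × Z/112Z

The n-th cyclotomic polynomial Φ_4068(x) is the minimal polynomial of zeta_4068 over Q and has degree phi(4068) = 1344. So Q(zeta_4068) is a degree-1344 Galois extension with Galois group (Z/4068Z)^*. By CRT, (Z/4068Z)^* ≅ (Z/4Z)^* × (Z/9Z)^* × (Z/113Z)^*. Each prime-power unit group is (Z/4Z)^* ≅ Z/2Z; (Z/9Z)^* ≅ Z/6Z; (Z/113Z)^* ≅ Z/112Z. Hence Gal(Q(zeta_4068)/Q) ≅ Z/2Z × Z/6Z × Z/112Z.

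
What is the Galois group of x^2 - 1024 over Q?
Gal(K/Q) = trivial group (order 1)

x^2 - 1024 factors as (x - 32)(x + 32) over Q, so its splitting field is Q itself and the Galois group is trivial.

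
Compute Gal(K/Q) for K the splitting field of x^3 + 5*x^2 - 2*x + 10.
Gal(K/Q) = S_3 (symmetric group of order 6)

Compute the discriminant of x^3 + (5)*x^2 + (-2)*x + (10): Δ = -9368. Since Δ is not a rational square, the Galois group is not contained in A_3; it must be the full S_3 (irreducibility of the cubic rules out anything smaller).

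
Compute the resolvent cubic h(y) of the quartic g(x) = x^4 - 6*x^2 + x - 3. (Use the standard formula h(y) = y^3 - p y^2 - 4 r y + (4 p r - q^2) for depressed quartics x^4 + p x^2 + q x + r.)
h(y) = y^3 + 6*y^2 + 12*y + 71

Identify coefficients: p = -6, q = 1, r = -3.
Plug into h(y) = y^3 - p y^2 - 4 r y + (4 p r - q^2):
  h(y) = y^3 - (-6) y^2 - 4*(-3) y + (4*(-6)*(-3) - (1)^2)
       = y^3 + (6) y^2 + (12) y + (71).
Simplifying: h(y) = y^3 + 6*y^2 + 12*y + 71.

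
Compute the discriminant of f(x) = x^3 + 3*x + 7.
Δ = -1431

For a depressed cubic x^3 + p x + q the discriminant is Δ = -4 p^3 - 27 q^2 = -4*(3)^3 - 27*(7)^2 = -108 - 1323 = -1431.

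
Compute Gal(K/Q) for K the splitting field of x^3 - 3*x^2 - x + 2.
Gal(K/Q) = S_3 (symmetric group of order 6)

Compute the discriminant of x^3 + (-3)*x^2 + (-1)*x + (2): Δ = 229. Since Δ is not a rational square, the Galois group is not contained in A_3; it must be the full S_3 (irreducibility of the cubic rules out anything smaller).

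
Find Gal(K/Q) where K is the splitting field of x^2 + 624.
Gal(K/Q) = Z/2Z (cyclic of order 2)

x^2 + 624 is irreducible over Q since -624 is not a rational square. The splitting field Q(sqrt(-624)) has degree 2 over Q, and its unique nontrivial automorphism is sqrt(-624) ↦ -sqrt(-624). Hence Gal(Q(sqrt(-624))/Q) = Z/2Z.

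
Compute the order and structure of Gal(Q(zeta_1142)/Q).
|Gal(Q(zeta_1142)/Q)| = phi(1142) = 570; group ≅ (Z/1142Z)^* ≅ Z/570Z

The n-th cyclotomic polynomial Φ_1142(x) is the minimal polynomial of zeta_1142 over Q and has degree phi(1142) = 570. So Q(zeta_1142) is a degree-570 Galois extension with Galois group (Z/1142Z)^*. By CRT, (Z/1142Z)^* ≅ (Z/2Z)^* × (Z/571Z)^*. Each prime-power unit group is (Z/2Z)^* ≅ trivial group (order 1); (Z/571Z)^* ≅ Z/570Z. Hence Gal(Q(zeta_1142)/Q) ≅ Z/570Z.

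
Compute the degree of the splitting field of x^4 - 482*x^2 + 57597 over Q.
[K:Q] = 4

f factors as (x^2 - 219)(x^2 - 263); the splitting field is K = Q(sqrt(219), sqrt(263)). Since 219, 263, and 57597 are all non-squares in Q, the three subfields Q(sqrt(219)), Q(sqrt(263)), Q(sqrt(57597)) are distinct degree-2 extensions, so [K:Q] = 4 (Klein four Galois group).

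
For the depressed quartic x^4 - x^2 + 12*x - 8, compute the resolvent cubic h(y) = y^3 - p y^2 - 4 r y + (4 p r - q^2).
h(y) = y^3 + y^2 + 32*y - 112

Identify coefficients: p = -1, q = 12, r = -8.
Plug into h(y) = y^3 - p y^2 - 4 r y + (4 p r - q^2):
  h(y) = y^3 - (-1) y^2 - 4*(-8) y + (4*(-1)*(-8) - (12)^2)
       = y^3 + (1) y^2 + (32) y + (-112).
Simplifying: h(y) = y^3 + y^2 + 32*y - 112.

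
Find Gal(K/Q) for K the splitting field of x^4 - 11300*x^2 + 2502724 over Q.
Gal(K/Q) = Z/2Z (cyclic of order 2)

f factors as (x^2 - 226)(x^2 - 11074), so the splitting field is K = Q(sqrt(226), sqrt(11074)). The squarefree part of 226 is 226 and the squarefree part of 11074 is also 226, so sqrt(226) and sqrt(11074) are both rational multiples of sqrt(226). Hence Q(sqrt(226)) = Q(sqrt(11074)) = Q(sqrt(226)), and the splitting field collapses to a single degree-2 extension with Galois group Z/2Z.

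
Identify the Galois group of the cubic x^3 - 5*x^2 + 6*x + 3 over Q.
Gal(K/Q) = S_3 (symmetric group of order 6)

Compute the discriminant of x^3 + (-5)*x^2 + (6)*x + (3): Δ = -327. Since Δ is not a rational square, the Galois group is not contained in A_3; it must be the full S_3 (irreducibility of the cubic rules out anything smaller).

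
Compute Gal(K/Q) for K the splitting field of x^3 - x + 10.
Gal(K/Q) = S_3 (symmetric group of order 6)

Compute the discriminant of x^3 + (0)*x^2 + (-1)*x + (10): Δ = -2696. Since Δ is not a rational square, the Galois group is not contained in A_3; it must be the full S_3 (irreducibility of the cubic rules out anything smaller).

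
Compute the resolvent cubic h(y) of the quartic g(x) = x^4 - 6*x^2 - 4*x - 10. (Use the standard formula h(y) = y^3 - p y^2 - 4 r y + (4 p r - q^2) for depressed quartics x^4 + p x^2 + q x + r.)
h(y) = y^3 + 6*y^2 + 40*y + 224

Identify coefficients: p = -6, q = -4, r = -10.
Plug into h(y) = y^3 - p y^2 - 4 r y + (4 p r - q^2):
  h(y) = y^3 - (-6) y^2 - 4*(-10) y + (4*(-6)*(-10) - (-4)^2)
       = y^3 + (6) y^2 + (40) y + (224).
Simplifying: h(y) = y^3 + 6*y^2 + 40*y + 224.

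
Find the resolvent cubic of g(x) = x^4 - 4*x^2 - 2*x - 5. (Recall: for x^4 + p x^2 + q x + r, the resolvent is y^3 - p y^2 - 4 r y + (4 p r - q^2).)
h(y) = y^3 + 4*y^2 + 20*y + 76

Identify coefficients: p = -4, q = -2, r = -5.
Plug into h(y) = y^3 - p y^2 - 4 r y + (4 p r - q^2):
  h(y) = y^3 - (-4) y^2 - 4*(-5) y + (4*(-4)*(-5) - (-2)^2)
       = y^3 + (4) y^2 + (20) y + (76).
Simplifying: h(y) = y^3 + 4*y^2 + 20*y + 76.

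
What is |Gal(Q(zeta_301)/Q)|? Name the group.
|Gal(Q(zeta_301)/Q)| = phi(301) = 252; group ≅ (Z/301Z)^* ≅ Z/6Z × Z/42Z

The n-th cyclotomic polynomial Φ_301(x) is the minimal polynomial of zeta_301 over Q and has degree phi(301) = 252. So Q(zeta_301) is a degree-252 Galois extension with Galois group (Z/301Z)^*. By CRT, (Z/301Z)^* ≅ (Z/7Z)^* × (Z/43Z)^*. Each prime-power unit group is (Z/7Z)^* ≅ Z/6Z; (Z/43Z)^* ≅ Z/42Z. Hence Gal(Q(zeta_301)/Q) ≅ Z/6Z × Z/42Z.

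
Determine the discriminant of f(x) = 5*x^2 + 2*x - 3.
Δ = 64

For a quadratic a x^2 + b x + c the discriminant is Δ = b^2 - 4ac = (2)^2 - 4*(5)*(-3) = 4 - (-60) = 64.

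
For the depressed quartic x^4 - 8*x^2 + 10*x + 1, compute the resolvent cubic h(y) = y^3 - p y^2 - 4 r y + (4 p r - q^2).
h(y) = y^3 + 8*y^2 - 4*y - 132

Identify coefficients: p = -8, q = 10, r = 1.
Plug into h(y) = y^3 - p y^2 - 4 r y + (4 p r - q^2):
  h(y) = y^3 - (-8) y^2 - 4*(1) y + (4*(-8)*(1) - (10)^2)
       = y^3 + (8) y^2 + (-4) y + (-132).
Simplifying: h(y) = y^3 + 8*y^2 - 4*y - 132.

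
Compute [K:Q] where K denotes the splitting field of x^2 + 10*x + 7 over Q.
[K:Q] = 2

The discriminant of x^2 + (10)*x + (7) is b^2 - 4c = 100 - (28) = 72. Since 72 is not a perfect square in Q, the polynomial is irreducible over Q. Its two roots generate a degree-2 extension, so [K:Q] = 2.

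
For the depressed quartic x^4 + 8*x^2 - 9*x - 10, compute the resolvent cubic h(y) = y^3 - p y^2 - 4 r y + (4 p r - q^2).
h(y) = y^3 - 8*y^2 + 40*y - 401

Identify coefficients: p = 8, q = -9, r = -10.
Plug into h(y) = y^3 - p y^2 - 4 r y + (4 p r - q^2):
  h(y) = y^3 - (8) y^2 - 4*(-10) y + (4*(8)*(-10) - (-9)^2)
       = y^3 + (-8) y^2 + (40) y + (-401).
Simplifying: h(y) = y^3 - 8*y^2 + 40*y - 401.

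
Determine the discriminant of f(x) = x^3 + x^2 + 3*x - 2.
Δ = -307

For x^3 + a x^2 + b x + c the discriminant is Δ = 18 a b c - 4 a^3 c + a^2 b^2 - 4 b^3 - 27 c^2.
Plug a = 1, b = 3, c = -2:
  18*(1)*(3)*(-2) - 4*(1)^3*(-2) + (1)^2*(3)^2 - 4*(3)^3 - 27*(-2)^2
  = -108 + (8) + 9 + (-108) + (-108)
  = -307.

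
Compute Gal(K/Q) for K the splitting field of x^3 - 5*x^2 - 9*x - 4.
Gal(K/Q) = S_3 (symmetric group of order 6)

Compute the discriminant of x^3 + (-5)*x^2 + (-9)*x + (-4): Δ = -731. Since Δ is not a rational square, the Galois group is not contained in A_3; it must be the full S_3 (irreducibility of the cubic rules out anything smaller).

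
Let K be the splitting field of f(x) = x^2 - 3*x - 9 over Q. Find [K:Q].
[K:Q] = 2

The discriminant of x^2 + (-3)*x + (-9) is b^2 - 4c = 9 - (-36) = 45. Since 45 is not a perfect square in Q, the polynomial is irreducible over Q. Its two roots generate a degree-2 extension, so [K:Q] = 2.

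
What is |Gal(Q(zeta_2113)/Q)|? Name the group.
|Gal(Q(zeta_2113)/Q)| = phi(2113) = 2112; group ≅ (Z/2113Z)^* ≅ Z/2112Z

The n-th cyclotomic polynomial Φ_2113(x) is the minimal polynomial of zeta_2113 over Q and has degree phi(2113) = 2112. So Q(zeta_2113) is a degree-2112 Galois extension with Galois group (Z/2113Z)^*. (Z/2113Z)^* is cyclic since 2113 is an odd prime power (or 4). Hence Gal(Q(zeta_2113)/Q) ≅ Z/2112Z.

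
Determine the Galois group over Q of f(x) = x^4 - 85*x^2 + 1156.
Gal(K/Q) = Z/2Z (cyclic of order 2)

f factors as (x^2 - 68)(x^2 - 17), so the splitting field is K = Q(sqrt(68), sqrt(17)). The squarefree part of 68 is 17 and the squarefree part of 17 is also 17, so sqrt(68) and sqrt(17) are both rational multiples of sqrt(17). Hence Q(sqrt(68)) = Q(sqrt(17)) = Q(sqrt(17)), and the splitting field collapses to a single degree-2 extension with Galois group Z/2Z.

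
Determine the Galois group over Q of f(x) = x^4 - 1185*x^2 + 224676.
Gal(K/Q) = Z/2Z (cyclic of order 2)

f factors as (x^2 - 948)(x^2 - 237), so the splitting field is K = Q(sqrt(948), sqrt(237)). The squarefree part of 948 is 237 and the squarefree part of 237 is also 237, so sqrt(948) and sqrt(237) are both rational multiples of sqrt(237). Hence Q(sqrt(948)) = Q(sqrt(237)) = Q(sqrt(237)), and the splitting field collapses to a single degree-2 extension with Galois group Z/2Z.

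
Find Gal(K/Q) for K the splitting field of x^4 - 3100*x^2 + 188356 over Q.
Gal(K/Q) = Z/2Z (cyclic of order 2)

f factors as (x^2 - 3038)(x^2 - 62), so the splitting field is K = Q(sqrt(3038), sqrt(62)). The squarefree part of 3038 is 62 and the squarefree part of 62 is also 62, so sqrt(3038) and sqrt(62) are both rational multiples of sqrt(62). Hence Q(sqrt(3038)) = Q(sqrt(62)) = Q(sqrt(62)), and the splitting field collapses to a single degree-2 extension with Galois group Z/2Z.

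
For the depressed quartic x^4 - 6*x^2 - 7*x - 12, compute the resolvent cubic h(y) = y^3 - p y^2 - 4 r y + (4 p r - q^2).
h(y) = y^3 + 6*y^2 + 48*y + 239

Identify coefficients: p = -6, q = -7, r = -12.
Plug into h(y) = y^3 - p y^2 - 4 r y + (4 p r - q^2):
  h(y) = y^3 - (-6) y^2 - 4*(-12) y + (4*(-6)*(-12) - (-7)^2)
       = y^3 + (6) y^2 + (48) y + (239).
Simplifying: h(y) = y^3 + 6*y^2 + 48*y + 239.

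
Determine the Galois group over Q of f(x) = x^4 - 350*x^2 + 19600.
Gal(K/Q) = Z/2Z (cyclic of order 2)

f factors as (x^2 - 70)(x^2 - 280), so the splitting field is K = Q(sqrt(70), sqrt(280)). The squarefree part of 70 is 70 and the squarefree part of 280 is also 70, so sqrt(70) and sqrt(280) are both rational multiples of sqrt(70). Hence Q(sqrt(70)) = Q(sqrt(280)) = Q(sqrt(70)), and the splitting field collapses to a single degree-2 extension with Galois group Z/2Z.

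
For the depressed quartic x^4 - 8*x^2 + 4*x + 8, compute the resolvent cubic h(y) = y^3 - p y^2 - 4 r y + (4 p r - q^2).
h(y) = y^3 + 8*y^2 - 32*y - 272

Identify coefficients: p = -8, q = 4, r = 8.
Plug into h(y) = y^3 - p y^2 - 4 r y + (4 p r - q^2):
  h(y) = y^3 - (-8) y^2 - 4*(8) y + (4*(-8)*(8) - (4)^2)
       = y^3 + (8) y^2 + (-32) y + (-272).
Simplifying: h(y) = y^3 + 8*y^2 - 32*y - 272.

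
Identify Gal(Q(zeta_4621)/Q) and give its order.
|Gal(Q(zeta_4621)/Q)| = phi(4621) = 4620; group ≅ (Z/4621Z)^* ≅ Z/4620Z

The n-th cyclotomic polynomial Φ_4621(x) is the minimal polynomial of zeta_4621 over Q and has degree phi(4621) = 4620. So Q(zeta_4621) is a degree-4620 Galois extension with Galois group (Z/4621Z)^*. (Z/4621Z)^* is cyclic since 4621 is an odd prime power (or 4). Hence Gal(Q(zeta_4621)/Q) ≅ Z/4620Z.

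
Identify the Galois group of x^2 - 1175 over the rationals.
Gal(K/Q) = Z/2Z (cyclic of order 2)

x^2 - 1175 is irreducible over Q since 1175 is not a rational square. The splitting field Q(sqrt(1175)) has degree 2 over Q, and its unique nontrivial automorphism is sqrt(1175) ↦ -sqrt(1175). Hence Gal(Q(sqrt(1175))/Q) = Z/2Z.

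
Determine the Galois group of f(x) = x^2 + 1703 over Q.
Gal(K/Q) = Z/2Z (cyclic of order 2)

x^2 + 1703 is irreducible over Q since -1703 is not a rational square. The splitting field Q(sqrt(-1703)) has degree 2 over Q, and its unique nontrivial automorphism is sqrt(-1703) ↦ -sqrt(-1703). Hence Gal(Q(sqrt(-1703))/Q) = Z/2Z.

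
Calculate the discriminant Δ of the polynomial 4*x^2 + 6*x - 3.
Δ = 84

For a quadratic a x^2 + b x + c the discriminant is Δ = b^2 - 4ac = (6)^2 - 4*(4)*(-3) = 36 - (-48) = 84.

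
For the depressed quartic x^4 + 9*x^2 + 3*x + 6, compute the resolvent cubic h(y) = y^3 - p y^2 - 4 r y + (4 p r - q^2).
h(y) = y^3 - 9*y^2 - 24*y + 207

Identify coefficients: p = 9, q = 3, r = 6.
Plug into h(y) = y^3 - p y^2 - 4 r y + (4 p r - q^2):
  h(y) = y^3 - (9) y^2 - 4*(6) y + (4*(9)*(6) - (3)^2)
       = y^3 + (-9) y^2 + (-24) y + (207).
Simplifying: h(y) = y^3 - 9*y^2 - 24*y + 207.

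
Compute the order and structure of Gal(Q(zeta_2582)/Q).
|Gal(Q(zeta_2582)/Q)| = phi(2582) = 1290; group ≅ (Z/2582Z)^* ≅ Z/1290Z

The n-th cyclotomic polynomial Φ_2582(x) is the minimal polynomial of zeta_2582 over Q and has degree phi(2582) = 1290. So Q(zeta_2582) is a degree-1290 Galois extension with Galois group (Z/2582Z)^*. By CRT, (Z/2582Z)^* ≅ (Z/2Z)^* × (Z/1291Z)^*. Each prime-power unit group is (Z/2Z)^* ≅ trivial group (order 1); (Z/1291Z)^* ≅ Z/1290Z. Hence Gal(Q(zeta_2582)/Q) ≅ Z/1290Z.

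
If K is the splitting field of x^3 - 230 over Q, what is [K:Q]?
[K:Q] = 6

x^3 - 230 has one real root r = 230^(1/3) and two complex roots r*zeta_3, r*zeta_3^2 where zeta_3 = e^(2*pi*i/3). The splitting field is Q(r, zeta_3). [Q(r):Q] = 3 and [Q(zeta_3):Q] = 2 with gcd = 1, so [Q(r, zeta_3):Q] = 3 * 2 = 6.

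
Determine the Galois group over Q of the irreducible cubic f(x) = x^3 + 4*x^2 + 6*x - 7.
Gal(K/Q) = S_3 (symmetric group of order 6)

Compute the discriminant of x^3 + (4)*x^2 + (6)*x + (-7): Δ = -2843. Since Δ is not a rational square, the Galois group is not contained in A_3; it must be the full S_3 (irreducibility of the cubic rules out anything smaller).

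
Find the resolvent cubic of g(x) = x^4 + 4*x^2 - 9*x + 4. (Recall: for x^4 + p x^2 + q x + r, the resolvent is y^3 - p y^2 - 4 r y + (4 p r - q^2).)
h(y) = y^3 - 4*y^2 - 16*y - 17

Identify coefficients: p = 4, q = -9, r = 4.
Plug into h(y) = y^3 - p y^2 - 4 r y + (4 p r - q^2):
  h(y) = y^3 - (4) y^2 - 4*(4) y + (4*(4)*(4) - (-9)^2)
       = y^3 + (-4) y^2 + (-16) y + (-17).
Simplifying: h(y) = y^3 - 4*y^2 - 16*y - 17.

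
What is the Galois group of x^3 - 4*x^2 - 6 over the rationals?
Gal(K/Q) = S_3 (symmetric group of order 6)

Compute the discriminant of x^3 + (-4)*x^2 + (0)*x + (-6): Δ = -2508. Since Δ is not a rational square, the Galois group is not contained in A_3; it must be the full S_3 (irreducibility of the cubic rules out anything smaller).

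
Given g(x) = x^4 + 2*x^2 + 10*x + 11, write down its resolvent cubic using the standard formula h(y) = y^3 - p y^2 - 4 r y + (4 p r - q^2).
h(y) = y^3 - 2*y^2 - 44*y - 12

Identify coefficients: p = 2, q = 10, r = 11.
Plug into h(y) = y^3 - p y^2 - 4 r y + (4 p r - q^2):
  h(y) = y^3 - (2) y^2 - 4*(11) y + (4*(2)*(11) - (10)^2)
       = y^3 + (-2) y^2 + (-44) y + (-12).
Simplifying: h(y) = y^3 - 2*y^2 - 44*y - 12.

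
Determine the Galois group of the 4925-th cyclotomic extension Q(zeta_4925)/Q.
|Gal(Q(zeta_4925)/Q)| = phi(4925) = 3920; group ≅ (Z/4925Z)^* ≅ Z/20Z × Z/196Z

The n-th cyclotomic polynomial Φ_4925(x) is the minimal polynomial of zeta_4925 over Q and has degree phi(4925) = 3920. So Q(zeta_4925) is a degree-3920 Galois extension with Galois group (Z/4925Z)^*. By CRT, (Z/4925Z)^* ≅ (Z/25Z)^* × (Z/197Z)^*. Each prime-power unit group is (Z/25Z)^* ≅ Z/20Z; (Z/197Z)^* ≅ Z/196Z. Hence Gal(Q(zeta_4925)/Q) ≅ Z/20Z × Z/196Z.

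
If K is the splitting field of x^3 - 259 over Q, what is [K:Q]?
[K:Q] = 6

x^3 - 259 has one real root r = 259^(1/3) and two complex roots r*zeta_3, r*zeta_3^2 where zeta_3 = e^(2*pi*i/3). The splitting field is Q(r, zeta_3). [Q(r):Q] = 3 and [Q(zeta_3):Q] = 2 with gcd = 1, so [Q(r, zeta_3):Q] = 3 * 2 = 6.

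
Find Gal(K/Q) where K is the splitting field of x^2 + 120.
Gal(K/Q) = Z/2Z (cyclic of order 2)

x^2 + 120 is irreducible over Q since -120 is not a rational square. The splitting field Q(sqrt(-120)) has degree 2 over Q, and its unique nontrivial automorphism is sqrt(-120) ↦ -sqrt(-120). Hence Gal(Q(sqrt(-120))/Q) = Z/2Z.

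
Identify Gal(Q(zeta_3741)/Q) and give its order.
|Gal(Q(zeta_3741)/Q)| = phi(3741) = 2352; group ≅ (Z/3741Z)^* ≅ Z/2Z × Z/28Z × Z/42Z

The n-th cyclotomic polynomial Φ_3741(x) is the minimal polynomial of zeta_3741 over Q and has degree phi(3741) = 2352. So Q(zeta_3741) is a degree-2352 Galois extension with Galois group (Z/3741Z)^*. By CRT, (Z/3741Z)^* ≅ (Z/3Z)^* × (Z/29Z)^* × (Z/43Z)^*. Each prime-power unit group is (Z/3Z)^* ≅ Z/2Z; (Z/29Z)^* ≅ Z/28Z; (Z/43Z)^* ≅ Z/42Z. Hence Gal(Q(zeta_3741)/Q) ≅ Z/2Z × Z/28Z × Z/42Z.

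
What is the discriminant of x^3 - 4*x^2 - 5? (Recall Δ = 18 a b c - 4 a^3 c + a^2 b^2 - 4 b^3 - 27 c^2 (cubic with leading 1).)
Δ = -1955

For x^3 + a x^2 + b x + c the discriminant is Δ = 18 a b c - 4 a^3 c + a^2 b^2 - 4 b^3 - 27 c^2.
Plug a = -4, b = 0, c = -5:
  18*(-4)*(0)*(-5) - 4*(-4)^3*(-5) + (-4)^2*(0)^2 - 4*(0)^3 - 27*(-5)^2
  = 0 + (-1280) + 0 + (0) + (-675)
  = -1955.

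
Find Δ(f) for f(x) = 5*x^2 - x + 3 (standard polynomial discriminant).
Δ = -59

For a quadratic a x^2 + b x + c the discriminant is Δ = b^2 - 4ac = (-1)^2 - 4*(5)*(3) = 1 - (60) = -59.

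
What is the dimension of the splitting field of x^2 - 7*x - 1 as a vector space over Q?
[K:Q] = 2

The discriminant of x^2 + (-7)*x + (-1) is b^2 - 4c = 49 - (-4) = 53. Since 53 is not a perfect square in Q, the polynomial is irreducible over Q. Its two roots generate a degree-2 extension, so [K:Q] = 2.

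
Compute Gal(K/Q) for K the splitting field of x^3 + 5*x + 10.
Gal(K/Q) = S_3 (symmetric group of order 6)

Compute the discriminant of x^3 + (0)*x^2 + (5)*x + (10): Δ = -3200. Since Δ is not a rational square, the Galois group is not contained in A_3; it must be the full S_3 (irreducibility of the cubic rules out anything smaller).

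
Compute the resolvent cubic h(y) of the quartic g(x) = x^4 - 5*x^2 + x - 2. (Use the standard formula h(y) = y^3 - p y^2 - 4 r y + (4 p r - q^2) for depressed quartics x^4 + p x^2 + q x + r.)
h(y) = y^3 + 5*y^2 + 8*y + 39

Identify coefficients: p = -5, q = 1, r = -2.
Plug into h(y) = y^3 - p y^2 - 4 r y + (4 p r - q^2):
  h(y) = y^3 - (-5) y^2 - 4*(-2) y + (4*(-5)*(-2) - (1)^2)
       = y^3 + (5) y^2 + (8) y + (39).
Simplifying: h(y) = y^3 + 5*y^2 + 8*y + 39.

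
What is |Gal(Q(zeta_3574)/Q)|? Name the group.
|Gal(Q(zeta_3574)/Q)| = phi(3574) = 1786; group ≅ (Z/3574Z)^* ≅ Z/1786Z

The n-th cyclotomic polynomial Φ_3574(x) is the minimal polynomial of zeta_3574 over Q and has degree phi(3574) = 1786. So Q(zeta_3574) is a degree-1786 Galois extension with Galois group (Z/3574Z)^*. By CRT, (Z/3574Z)^* ≅ (Z/2Z)^* × (Z/1787Z)^*. Each prime-power unit group is (Z/2Z)^* ≅ trivial group (order 1); (Z/1787Z)^* ≅ Z/1786Z. Hence Gal(Q(zeta_3574)/Q) ≅ Z/1786Z.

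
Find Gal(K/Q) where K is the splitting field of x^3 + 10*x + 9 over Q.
Gal(K/Q) = S_3 (symmetric group of order 6)

Compute the discriminant of x^3 + (0)*x^2 + (10)*x + (9): Δ = -6187. Since Δ is not a rational square, the Galois group is not contained in A_3; it must be the full S_3 (irreducibility of the cubic rules out anything smaller).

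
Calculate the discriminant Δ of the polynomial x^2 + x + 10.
Δ = -39

For a quadratic a x^2 + b x + c the discriminant is Δ = b^2 - 4ac = (1)^2 - 4*(1)*(10) = 1 - (40) = -39.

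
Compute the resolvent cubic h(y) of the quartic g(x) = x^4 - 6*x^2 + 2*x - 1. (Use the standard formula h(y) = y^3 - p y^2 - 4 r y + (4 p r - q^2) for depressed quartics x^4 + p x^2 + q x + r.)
h(y) = y^3 + 6*y^2 + 4*y + 20

Identify coefficients: p = -6, q = 2, r = -1.
Plug into h(y) = y^3 - p y^2 - 4 r y + (4 p r - q^2):
  h(y) = y^3 - (-6) y^2 - 4*(-1) y + (4*(-6)*(-1) - (2)^2)
       = y^3 + (6) y^2 + (4) y + (20).
Simplifying: h(y) = y^3 + 6*y^2 + 4*y + 20.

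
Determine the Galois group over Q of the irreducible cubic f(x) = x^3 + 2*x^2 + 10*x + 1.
Gal(K/Q) = S_3 (symmetric group of order 6)

Compute the discriminant of x^3 + (2)*x^2 + (10)*x + (1): Δ = -3299. Since Δ is not a rational square, the Galois group is not contained in A_3; it must be the full S_3 (irreducibility of the cubic rules out anything smaller).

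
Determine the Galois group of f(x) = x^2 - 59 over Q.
Gal(K/Q) = Z/2Z (cyclic of order 2)

x^2 - 59 is irreducible over Q since 59 is not a rational square. The splitting field Q(sqrt(59)) has degree 2 over Q, and its unique nontrivial automorphism is sqrt(59) ↦ -sqrt(59). Hence Gal(Q(sqrt(59))/Q) = Z/2Z.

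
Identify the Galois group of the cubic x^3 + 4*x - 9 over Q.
Gal(K/Q) = S_3 (symmetric group of order 6)

Compute the discriminant of x^3 + (0)*x^2 + (4)*x + (-9): Δ = -2443. Since Δ is not a rational square, the Galois group is not contained in A_3; it must be the full S_3 (irreducibility of the cubic rules out anything smaller).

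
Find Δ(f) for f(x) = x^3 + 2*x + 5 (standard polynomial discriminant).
Δ = -707

For a depressed cubic x^3 + p x + q the discriminant is Δ = -4 p^3 - 27 q^2 = -4*(2)^3 - 27*(5)^2 = -32 - 675 = -707.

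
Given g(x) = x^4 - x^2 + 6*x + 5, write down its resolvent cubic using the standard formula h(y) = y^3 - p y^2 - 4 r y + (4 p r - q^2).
h(y) = y^3 + y^2 - 20*y - 56

Identify coefficients: p = -1, q = 6, r = 5.
Plug into h(y) = y^3 - p y^2 - 4 r y + (4 p r - q^2):
  h(y) = y^3 - (-1) y^2 - 4*(5) y + (4*(-1)*(5) - (6)^2)
       = y^3 + (1) y^2 + (-20) y + (-56).
Simplifying: h(y) = y^3 + y^2 - 20*y - 56.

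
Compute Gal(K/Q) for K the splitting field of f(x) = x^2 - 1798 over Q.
Gal(K/Q) = Z/2Z (cyclic of order 2)

x^2 - 1798 is irreducible over Q since 1798 is not a rational square. The splitting field Q(sqrt(1798)) has degree 2 over Q, and its unique nontrivial automorphism is sqrt(1798) ↦ -sqrt(1798). Hence Gal(Q(sqrt(1798))/Q) = Z/2Z.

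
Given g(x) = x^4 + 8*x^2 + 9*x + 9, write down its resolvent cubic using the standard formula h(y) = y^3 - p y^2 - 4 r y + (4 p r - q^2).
h(y) = y^3 - 8*y^2 - 36*y + 207

Identify coefficients: p = 8, q = 9, r = 9.
Plug into h(y) = y^3 - p y^2 - 4 r y + (4 p r - q^2):
  h(y) = y^3 - (8) y^2 - 4*(9) y + (4*(8)*(9) - (9)^2)
       = y^3 + (-8) y^2 + (-36) y + (207).
Simplifying: h(y) = y^3 - 8*y^2 - 36*y + 207.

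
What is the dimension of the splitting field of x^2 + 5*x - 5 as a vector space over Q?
[K:Q] = 2

The discriminant of x^2 + (5)*x + (-5) is b^2 - 4c = 25 - (-20) = 45. Since 45 is not a perfect square in Q, the polynomial is irreducible over Q. Its two roots generate a degree-2 extension, so [K:Q] = 2.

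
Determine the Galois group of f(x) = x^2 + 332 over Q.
Gal(K/Q) = Z/2Z (cyclic of order 2)

x^2 + 332 is irreducible over Q since -332 is not a rational square. The splitting field Q(sqrt(-332)) has degree 2 over Q, and its unique nontrivial automorphism is sqrt(-332) ↦ -sqrt(-332). Hence Gal(Q(sqrt(-332))/Q) = Z/2Z.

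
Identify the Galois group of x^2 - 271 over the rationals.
Gal(K/Q) = Z/2Z (cyclic of order 2)

x^2 - 271 is irreducible over Q since 271 is not a rational square. The splitting field Q(sqrt(271)) has degree 2 over Q, and its unique nontrivial automorphism is sqrt(271) ↦ -sqrt(271). Hence Gal(Q(sqrt(271))/Q) = Z/2Z.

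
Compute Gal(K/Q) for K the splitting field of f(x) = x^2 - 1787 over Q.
Gal(K/Q) = Z/2Z (cyclic of order 2)

x^2 - 1787 is irreducible over Q since 1787 is not a rational square. The splitting field Q(sqrt(1787)) has degree 2 over Q, and its unique nontrivial automorphism is sqrt(1787) ↦ -sqrt(1787). Hence Gal(Q(sqrt(1787))/Q) = Z/2Z.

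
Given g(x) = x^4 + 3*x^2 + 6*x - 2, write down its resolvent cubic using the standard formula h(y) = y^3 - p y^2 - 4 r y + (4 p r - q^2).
h(y) = y^3 - 3*y^2 + 8*y - 60

Identify coefficients: p = 3, q = 6, r = -2.
Plug into h(y) = y^3 - p y^2 - 4 r y + (4 p r - q^2):
  h(y) = y^3 - (3) y^2 - 4*(-2) y + (4*(3)*(-2) - (6)^2)
       = y^3 + (-3) y^2 + (8) y + (-60).
Simplifying: h(y) = y^3 - 3*y^2 + 8*y - 60.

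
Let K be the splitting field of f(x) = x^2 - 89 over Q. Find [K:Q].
[K:Q] = 2

The polynomial x^2 - 89 is irreducible over Q since 89 is not a perfect square. Its splitting field is Q(sqrt(89)), which has degree 2 over Q.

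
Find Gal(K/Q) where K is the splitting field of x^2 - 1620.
Gal(K/Q) = Z/2Z (cyclic of order 2)

x^2 - 1620 is irreducible over Q since 1620 is not a rational square. The splitting field Q(sqrt(1620)) has degree 2 over Q, and its unique nontrivial automorphism is sqrt(1620) ↦ -sqrt(1620). Hence Gal(Q(sqrt(1620))/Q) = Z/2Z.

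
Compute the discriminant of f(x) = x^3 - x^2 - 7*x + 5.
Δ = 1396

For x^3 + a x^2 + b x + c the discriminant is Δ = 18 a b c - 4 a^3 c + a^2 b^2 - 4 b^3 - 27 c^2.
Plug a = -1, b = -7, c = 5:
  18*(-1)*(-7)*(5) - 4*(-1)^3*(5) + (-1)^2*(-7)^2 - 4*(-7)^3 - 27*(5)^2
  = 630 + (20) + 49 + (1372) + (-675)
  = 1396.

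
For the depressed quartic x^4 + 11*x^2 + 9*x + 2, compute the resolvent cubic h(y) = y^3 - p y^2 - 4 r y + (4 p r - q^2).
h(y) = y^3 - 11*y^2 - 8*y + 7

Identify coefficients: p = 11, q = 9, r = 2.
Plug into h(y) = y^3 - p y^2 - 4 r y + (4 p r - q^2):
  h(y) = y^3 - (11) y^2 - 4*(2) y + (4*(11)*(2) - (9)^2)
       = y^3 + (-11) y^2 + (-8) y + (7).
Simplifying: h(y) = y^3 - 11*y^2 - 8*y + 7.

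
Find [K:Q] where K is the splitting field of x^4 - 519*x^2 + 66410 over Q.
[K:Q] = 4

f factors as (x^2 - 290)(x^2 - 229); the splitting field is K = Q(sqrt(290), sqrt(229)). Since 290, 229, and 66410 are all non-squares in Q, the three subfields Q(sqrt(290)), Q(sqrt(229)), Q(sqrt(66410)) are distinct degree-2 extensions, so [K:Q] = 4 (Klein four Galois group).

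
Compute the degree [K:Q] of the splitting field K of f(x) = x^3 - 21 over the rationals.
[K:Q] = 6

x^3 - 21 has one real root r = 21^(1/3) and two complex roots r*zeta_3, r*zeta_3^2 where zeta_3 = e^(2*pi*i/3). The splitting field is Q(r, zeta_3). [Q(r):Q] = 3 and [Q(zeta_3):Q] = 2 with gcd = 1, so [Q(r, zeta_3):Q] = 3 * 2 = 6.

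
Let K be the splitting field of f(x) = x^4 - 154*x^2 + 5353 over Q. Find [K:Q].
[K:Q] = 4

f factors as (x^2 - 53)(x^2 - 101); the splitting field is K = Q(sqrt(53), sqrt(101)). Since 53, 101, and 5353 are all non-squares in Q, the three subfields Q(sqrt(53)), Q(sqrt(101)), Q(sqrt(5353)) are distinct degree-2 extensions, so [K:Q] = 4 (Klein four Galois group).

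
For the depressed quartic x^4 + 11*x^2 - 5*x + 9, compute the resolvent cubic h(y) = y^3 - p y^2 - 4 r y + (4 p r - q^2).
h(y) = y^3 - 11*y^2 - 36*y + 371

Identify coefficients: p = 11, q = -5, r = 9.
Plug into h(y) = y^3 - p y^2 - 4 r y + (4 p r - q^2):
  h(y) = y^3 - (11) y^2 - 4*(9) y + (4*(11)*(9) - (-5)^2)
       = y^3 + (-11) y^2 + (-36) y + (371).
Simplifying: h(y) = y^3 - 11*y^2 - 36*y + 371.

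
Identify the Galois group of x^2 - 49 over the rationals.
Gal(K/Q) = trivial group (order 1)

x^2 - 49 factors as (x - 7)(x + 7) over Q, so its splitting field is Q itself and the Galois group is trivial.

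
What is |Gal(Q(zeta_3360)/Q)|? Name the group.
|Gal(Q(zeta_3360)/Q)| = phi(3360) = 768; group ≅ (Z/3360Z)^* ≅ Z/2Z × Z/2Z × Z/4Z × Z/6Z × Z/8Z

The n-th cyclotomic polynomial Φ_3360(x) is the minimal polynomial of zeta_3360 over Q and has degree phi(3360) = 768. So Q(zeta_3360) is a degree-768 Galois extension with Galois group (Z/3360Z)^*. By CRT, (Z/3360Z)^* ≅ (Z/32Z)^* × (Z/3Z)^* × (Z/5Z)^* × (Z/7Z)^*. Each prime-power unit group is (Z/32Z)^* ≅ Z/2Z × Z/8Z; (Z/3Z)^* ≅ Z/2Z; (Z/5Z)^* ≅ Z/4Z; (Z/7Z)^* ≅ Z/6Z. Hence Gal(Q(zeta_3360)/Q) ≅ Z/2Z × Z/2Z × Z/4Z × Z/6Z × Z/8Z.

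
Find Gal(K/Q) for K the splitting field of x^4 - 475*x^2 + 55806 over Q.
Gal(K/Q) = V_4 (Klein four-group, Z/2Z × Z/2Z)

f factors as (x^2 - 213)(x^2 - 262), so the splitting field is K = Q(sqrt(213), sqrt(262)). The elements 213, 262, 55806 are all non-squares in Q, so sqrt(213) and sqrt(262) generate independent quadratic extensions. Thus [K:Q] = 4 and Gal(K/Q) is generated by the two order-2 automorphisms sqrt(213) ↦ -sqrt(213) and sqrt(262) ↦ -sqrt(262), giving V_4.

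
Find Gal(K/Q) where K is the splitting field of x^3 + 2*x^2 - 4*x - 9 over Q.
Gal(K/Q) = S_3 (symmetric group of order 6)

Compute the discriminant of x^3 + (2)*x^2 + (-4)*x + (-9): Δ = -283. Since Δ is not a rational square, the Galois group is not contained in A_3; it must be the full S_3 (irreducibility of the cubic rules out anything smaller).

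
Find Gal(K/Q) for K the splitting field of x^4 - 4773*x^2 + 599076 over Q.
Gal(K/Q) = Z/2Z (cyclic of order 2)

f factors as (x^2 - 129)(x^2 - 4644), so the splitting field is K = Q(sqrt(129), sqrt(4644)). The squarefree part of 129 is 129 and the squarefree part of 4644 is also 129, so sqrt(129) and sqrt(4644) are both rational multiples of sqrt(129). Hence Q(sqrt(129)) = Q(sqrt(4644)) = Q(sqrt(129)), and the splitting field collapses to a single degree-2 extension with Galois group Z/2Z.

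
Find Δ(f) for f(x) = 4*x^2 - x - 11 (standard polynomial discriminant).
Δ = 177

For a quadratic a x^2 + b x + c the discriminant is Δ = b^2 - 4ac = (-1)^2 - 4*(4)*(-11) = 1 - (-176) = 177.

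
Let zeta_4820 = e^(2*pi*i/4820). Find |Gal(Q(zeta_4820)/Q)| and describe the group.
|Gal(Q(zeta_4820)/Q)| = phi(4820) = 1920; group ≅ (Z/4820Z)^* ≅ Z/2Z × Z/4Z × Z/240Z

The n-th cyclotomic polynomial Φ_4820(x) is the minimal polynomial of zeta_4820 over Q and has degree phi(4820) = 1920. So Q(zeta_4820) is a degree-1920 Galois extension with Galois group (Z/4820Z)^*. By CRT, (Z/4820Z)^* ≅ (Z/4Z)^* × (Z/5Z)^* × (Z/241Z)^*. Each prime-power unit group is (Z/4Z)^* ≅ Z/2Z; (Z/5Z)^* ≅ Z/4Z; (Z/241Z)^* ≅ Z/240Z. Hence Gal(Q(zeta_4820)/Q) ≅ Z/2Z × Z/4Z × Z/240Z.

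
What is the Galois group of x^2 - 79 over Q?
Gal(K/Q) = Z/2Z (cyclic of order 2)

x^2 - 79 is irreducible over Q since 79 is not a rational square. The splitting field Q(sqrt(79)) has degree 2 over Q, and its unique nontrivial automorphism is sqrt(79) ↦ -sqrt(79). Hence Gal(Q(sqrt(79))/Q) = Z/2Z.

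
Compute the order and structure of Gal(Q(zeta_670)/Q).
|Gal(Q(zeta_670)/Q)| = phi(670) = 264; group ≅ (Z/670Z)^* ≅ Z/4Z × Z/66Z

The n-th cyclotomic polynomial Φ_670(x) is the minimal polynomial of zeta_670 over Q and has degree phi(670) = 264. So Q(zeta_670) is a degree-264 Galois extension with Galois group (Z/670Z)^*. By CRT, (Z/670Z)^* ≅ (Z/2Z)^* × (Z/5Z)^* × (Z/67Z)^*. Each prime-power unit group is (Z/2Z)^* ≅ trivial group (order 1); (Z/5Z)^* ≅ Z/4Z; (Z/67Z)^* ≅ Z/66Z. Hence Gal(Q(zeta_670)/Q) ≅ Z/4Z × Z/66Z.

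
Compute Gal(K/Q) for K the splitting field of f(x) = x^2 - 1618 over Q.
Gal(K/Q) = Z/2Z (cyclic of order 2)

x^2 - 1618 is irreducible over Q since 1618 is not a rational square. The splitting field Q(sqrt(1618)) has degree 2 over Q, and its unique nontrivial automorphism is sqrt(1618) ↦ -sqrt(1618). Hence Gal(Q(sqrt(1618))/Q) = Z/2Z.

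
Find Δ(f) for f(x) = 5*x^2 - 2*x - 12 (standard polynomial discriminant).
Δ = 244

For a quadratic a x^2 + b x + c the discriminant is Δ = b^2 - 4ac = (-2)^2 - 4*(5)*(-12) = 4 - (-240) = 244.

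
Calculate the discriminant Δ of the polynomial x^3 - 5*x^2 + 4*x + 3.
Δ = 321

For x^3 + a x^2 + b x + c the discriminant is Δ = 18 a b c - 4 a^3 c + a^2 b^2 - 4 b^3 - 27 c^2.
Plug a = -5, b = 4, c = 3:
  18*(-5)*(4)*(3) - 4*(-5)^3*(3) + (-5)^2*(4)^2 - 4*(4)^3 - 27*(3)^2
  = -1080 + (1500) + 400 + (-256) + (-243)
  = 321.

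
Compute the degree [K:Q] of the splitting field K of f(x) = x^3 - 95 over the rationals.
[K:Q] = 6

x^3 - 95 has one real root r = 95^(1/3) and two complex roots r*zeta_3, r*zeta_3^2 where zeta_3 = e^(2*pi*i/3). The splitting field is Q(r, zeta_3). [Q(r):Q] = 3 and [Q(zeta_3):Q] = 2 with gcd = 1, so [Q(r, zeta_3):Q] = 3 * 2 = 6.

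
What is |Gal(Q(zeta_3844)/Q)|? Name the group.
|Gal(Q(zeta_3844)/Q)| = phi(3844) = 1860; group ≅ (Z/3844Z)^* ≅ Z/2Z × Z/930Z

The n-th cyclotomic polynomial Φ_3844(x) is the minimal polynomial of zeta_3844 over Q and has degree phi(3844) = 1860. So Q(zeta_3844) is a degree-1860 Galois extension with Galois group (Z/3844Z)^*. By CRT, (Z/3844Z)^* ≅ (Z/4Z)^* × (Z/961Z)^*. Each prime-power unit group is (Z/4Z)^* ≅ Z/2Z; (Z/961Z)^* ≅ Z/930Z. Hence Gal(Q(zeta_3844)/Q) ≅ Z/2Z × Z/930Z.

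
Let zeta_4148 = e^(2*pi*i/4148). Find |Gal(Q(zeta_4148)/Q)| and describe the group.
|Gal(Q(zeta_4148)/Q)| = phi(4148) = 1920; group ≅ (Z/4148Z)^* ≅ Z/2Z × Z/16Z × Z/60Z

The n-th cyclotomic polynomial Φ_4148(x) is the minimal polynomial of zeta_4148 over Q and has degree phi(4148) = 1920. So Q(zeta_4148) is a degree-1920 Galois extension with Galois group (Z/4148Z)^*. By CRT, (Z/4148Z)^* ≅ (Z/4Z)^* × (Z/17Z)^* × (Z/61Z)^*. Each prime-power unit group is (Z/4Z)^* ≅ Z/2Z; (Z/17Z)^* ≅ Z/16Z; (Z/61Z)^* ≅ Z/60Z. Hence Gal(Q(zeta_4148)/Q) ≅ Z/2Z × Z/16Z × Z/60Z.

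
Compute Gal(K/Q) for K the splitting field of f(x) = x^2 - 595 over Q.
Gal(K/Q) = Z/2Z (cyclic of order 2)

x^2 - 595 is irreducible over Q since 595 is not a rational square. The splitting field Q(sqrt(595)) has degree 2 over Q, and its unique nontrivial automorphism is sqrt(595) ↦ -sqrt(595). Hence Gal(Q(sqrt(595))/Q) = Z/2Z.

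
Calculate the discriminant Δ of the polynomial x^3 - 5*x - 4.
Δ = 68

For a depressed cubic x^3 + p x + q the discriminant is Δ = -4 p^3 - 27 q^2 = -4*(-5)^3 - 27*(-4)^2 = 500 - 432 = 68.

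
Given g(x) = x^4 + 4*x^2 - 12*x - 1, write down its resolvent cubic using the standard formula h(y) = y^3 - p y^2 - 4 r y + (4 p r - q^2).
h(y) = y^3 - 4*y^2 + 4*y - 160

Identify coefficients: p = 4, q = -12, r = -1.
Plug into h(y) = y^3 - p y^2 - 4 r y + (4 p r - q^2):
  h(y) = y^3 - (4) y^2 - 4*(-1) y + (4*(4)*(-1) - (-12)^2)
       = y^3 + (-4) y^2 + (4) y + (-160).
Simplifying: h(y) = y^3 - 4*y^2 + 4*y - 160.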